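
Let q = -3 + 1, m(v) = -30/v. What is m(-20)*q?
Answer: -3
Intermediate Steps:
q = -2
m(-20)*q = -30/(-20)*(-2) = -30*(-1/20)*(-2) = (3/2)*(-2) = -3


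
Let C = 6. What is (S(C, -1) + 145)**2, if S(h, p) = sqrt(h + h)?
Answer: 21037 + 580*sqrt(3) ≈ 22042.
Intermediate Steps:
S(h, p) = sqrt(2)*sqrt(h) (S(h, p) = sqrt(2*h) = sqrt(2)*sqrt(h))
(S(C, -1) + 145)**2 = (sqrt(2)*sqrt(6) + 145)**2 = (2*sqrt(3) + 145)**2 = (145 + 2*sqrt(3))**2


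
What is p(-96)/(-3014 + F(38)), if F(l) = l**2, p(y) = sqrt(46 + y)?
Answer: -I*sqrt(2)/314 ≈ -0.0045039*I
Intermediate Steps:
p(-96)/(-3014 + F(38)) = sqrt(46 - 96)/(-3014 + 38**2) = sqrt(-50)/(-3014 + 1444) = (5*I*sqrt(2))/(-1570) = (5*I*sqrt(2))*(-1/1570) = -I*sqrt(2)/314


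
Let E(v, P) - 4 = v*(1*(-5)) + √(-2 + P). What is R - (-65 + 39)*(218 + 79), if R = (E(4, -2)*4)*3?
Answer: 7530 + 24*I ≈ 7530.0 + 24.0*I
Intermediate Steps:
E(v, P) = 4 + √(-2 + P) - 5*v (E(v, P) = 4 + (v*(1*(-5)) + √(-2 + P)) = 4 + (v*(-5) + √(-2 + P)) = 4 + (-5*v + √(-2 + P)) = 4 + (√(-2 + P) - 5*v) = 4 + √(-2 + P) - 5*v)
R = -192 + 24*I (R = ((4 + √(-2 - 2) - 5*4)*4)*3 = ((4 + √(-4) - 20)*4)*3 = ((4 + 2*I - 20)*4)*3 = ((-16 + 2*I)*4)*3 = (-64 + 8*I)*3 = -192 + 24*I ≈ -192.0 + 24.0*I)
R - (-65 + 39)*(218 + 79) = (-192 + 24*I) - (-65 + 39)*(218 + 79) = (-192 + 24*I) - (-26)*297 = (-192 + 24*I) - 1*(-7722) = (-192 + 24*I) + 7722 = 7530 + 24*I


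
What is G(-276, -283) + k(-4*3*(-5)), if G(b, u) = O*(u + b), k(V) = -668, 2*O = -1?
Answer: -777/2 ≈ -388.50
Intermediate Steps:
O = -1/2 (O = (1/2)*(-1) = -1/2 ≈ -0.50000)
G(b, u) = -b/2 - u/2 (G(b, u) = -(u + b)/2 = -(b + u)/2 = -b/2 - u/2)
G(-276, -283) + k(-4*3*(-5)) = (-1/2*(-276) - 1/2*(-283)) - 668 = (138 + 283/2) - 668 = 559/2 - 668 = -777/2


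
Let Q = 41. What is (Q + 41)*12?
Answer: 984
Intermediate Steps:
(Q + 41)*12 = (41 + 41)*12 = 82*12 = 984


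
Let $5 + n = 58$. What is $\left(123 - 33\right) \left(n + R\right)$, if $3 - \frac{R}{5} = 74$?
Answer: $-27180$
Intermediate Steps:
$R = -355$ ($R = 15 - 370 = -355$)
$n = 53$ ($n = -5 + 58 = 53$)
$\left(123 - 33\right) \left(n + R\right) = \left(123 - 33\right) \left(53 - 355\right) = 90 \left(-302\right) = -27180$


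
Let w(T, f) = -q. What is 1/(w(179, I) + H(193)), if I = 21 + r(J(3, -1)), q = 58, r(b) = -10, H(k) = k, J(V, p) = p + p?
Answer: 1/135 ≈ 0.0074074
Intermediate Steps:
J(V, p) = 2*p
I = 11 (I = 21 - 10 = 11)
w(T, f) = -58 (w(T, f) = -1*58 = -58)
1/(w(179, I) + H(193)) = 1/(-58 + 193) = 1/135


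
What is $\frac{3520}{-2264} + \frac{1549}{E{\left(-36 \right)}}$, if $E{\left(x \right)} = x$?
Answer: $- \frac{454207}{10188} \approx -44.583$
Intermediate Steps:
$\frac{3520}{-2264} + \frac{1549}{E{\left(-36 \right)}} = \frac{3520}{-2264} + \frac{1549}{-36} = 3520 \left(- \frac{1}{2264}\right) + 1549 \left(- \frac{1}{36}\right) = - \frac{440}{283} - \frac{1549}{36} = - \frac{454207}{10188}$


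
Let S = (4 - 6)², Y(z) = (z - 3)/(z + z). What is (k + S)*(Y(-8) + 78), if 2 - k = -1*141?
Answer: 185073/16 ≈ 11567.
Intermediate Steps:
Y(z) = (-3 + z)/(2*z) (Y(z) = (-3 + z)/((2*z)) = (-3 + z)*(1/(2*z)) = (-3 + z)/(2*z))
S = 4 (S = (-2)² = 4)
k = 143 (k = 2 - (-1)*141 = 2 - 1*(-141) = 2 + 141 = 143)
(k + S)*(Y(-8) + 78) = (143 + 4)*((½)*(-3 - 8)/(-8) + 78) = 147*((½)*(-⅛)*(-11) + 78) = 147*(11/16 + 78) = 147*(1259/16) = 185073/16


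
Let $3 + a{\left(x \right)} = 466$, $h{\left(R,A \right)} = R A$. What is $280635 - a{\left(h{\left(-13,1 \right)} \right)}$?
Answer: $280172$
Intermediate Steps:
$h{\left(R,A \right)} = A R$
$a{\left(x \right)} = 463$ ($a{\left(x \right)} = -3 + 466 = 463$)
$280635 - a{\left(h{\left(-13,1 \right)} \right)} = 280635 - 463 = 280172$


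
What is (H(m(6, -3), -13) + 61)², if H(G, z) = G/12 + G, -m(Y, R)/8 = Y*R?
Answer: 47089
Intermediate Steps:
m(Y, R) = -8*R*Y (m(Y, R) = -8*Y*R = -8*R*Y)
H(G, z) = 13*G/12 (H(G, z) = G*(1/12) + G = G/12 + G = 13*G/12)
(H(m(6, -3), -13) + 61)² = (13*(-8*(-3)*6)/12 + 61)² = ((13/12)*144 + 61)² = (156 + 61)² = 217² = 47089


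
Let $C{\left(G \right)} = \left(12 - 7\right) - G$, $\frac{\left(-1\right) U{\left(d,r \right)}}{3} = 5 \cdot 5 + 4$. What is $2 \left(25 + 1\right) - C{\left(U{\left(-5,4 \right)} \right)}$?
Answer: $-40$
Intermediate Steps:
$U{\left(d,r \right)} = -87$ ($U{\left(d,r \right)} = - 3 \left(5 \cdot 5 + 4\right) = - 3 \left(25 + 4\right) = \left(-3\right) 29 = -87$)
$C{\left(G \right)} = 5 - G$
$2 \left(25 + 1\right) - C{\left(U{\left(-5,4 \right)} \right)} = 2 \left(25 + 1\right) - \left(5 - -87\right) = 2 \cdot 26 - \left(5 + 87\right) = 52 - 92 = -40$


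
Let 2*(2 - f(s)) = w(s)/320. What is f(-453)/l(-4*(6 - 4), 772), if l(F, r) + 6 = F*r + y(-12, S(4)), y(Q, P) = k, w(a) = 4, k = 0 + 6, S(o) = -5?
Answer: -319/988160 ≈ -0.00032282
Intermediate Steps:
k = 6
y(Q, P) = 6
f(s) = 319/160 (f(s) = 2 - 2/320 = 2 - ½*1/80 = 2 - 1/160 = 319/160)
l(F, r) = F*r (l(F, r) = -6 + (F*r + 6) = -6 + (6 + F*r) = F*r)
f(-453)/l(-4*(6 - 4), 772) = 319/(160*((-4*(6 - 4)*772))) = 319/(160*((-4*2*772))) = 319/(160*((-8*772))) = (319/160)/(-6176) = (319/160)*(-1/6176) = -319/988160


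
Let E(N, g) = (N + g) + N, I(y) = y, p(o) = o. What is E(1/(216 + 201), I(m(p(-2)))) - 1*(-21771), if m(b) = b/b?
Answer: 9078926/417 ≈ 21772.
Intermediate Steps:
m(b) = 1
E(N, g) = g + 2*N
E(1/(216 + 201), I(m(p(-2)))) - 1*(-21771) = (1 + 2/(216 + 201)) - 1*(-21771) = (1 + 2/417) + 21771 = 419/417 + 21771 = 9078926/417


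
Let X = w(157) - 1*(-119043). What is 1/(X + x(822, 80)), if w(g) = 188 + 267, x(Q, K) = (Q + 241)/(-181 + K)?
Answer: 101/12068235 ≈ 8.3691e-6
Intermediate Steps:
x(Q, K) = (241 + Q)/(-181 + K)
w(g) = 455
X = 119498 (X = 455 - 1*(-119043) = 455 + 119043 = 119498)
1/(X + x(822, 80)) = 1/(119498 + (241 + 822)/(-181 + 80)) = 1/(119498 + 1063/(-101)) = 1/(119498 - 1/101*1063) = 1/(119498 - 1063/101) = 1/(12068235/101) = 101/12068235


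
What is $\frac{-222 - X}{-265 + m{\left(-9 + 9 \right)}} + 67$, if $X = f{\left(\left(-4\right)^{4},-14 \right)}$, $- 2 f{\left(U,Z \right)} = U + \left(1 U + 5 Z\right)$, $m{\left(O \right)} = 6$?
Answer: $\frac{17354}{259} \approx 67.004$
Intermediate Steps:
$f{\left(U,Z \right)} = - U - \frac{5 Z}{2}$ ($f{\left(U,Z \right)} = - \frac{U + \left(1 U + 5 Z\right)}{2} = - \frac{U + \left(U + 5 Z\right)}{2} = - \frac{2 U + 5 Z}{2} = - U - \frac{5 Z}{2}$)
$X = -221$ ($X = - \left(-4\right)^{4} - -35 = \left(-1\right) 256 + 35 = -256 + 35 = -221$)
$\frac{-222 - X}{-265 + m{\left(-9 + 9 \right)}} + 67 = \frac{-222 - -221}{-265 + 6} + 67 = \frac{-222 + 221}{-259} + 67 = \left(- \frac{1}{259}\right) \left(-1\right) + 67 = \frac{1}{259} + 67 = \frac{17354}{259}$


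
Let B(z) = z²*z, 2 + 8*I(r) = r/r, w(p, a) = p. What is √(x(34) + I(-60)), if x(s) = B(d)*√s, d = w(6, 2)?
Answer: √(-2 + 3456*√34)/4 ≈ 35.487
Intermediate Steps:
I(r) = -⅛ (I(r) = -¼ + (r/r)/8 = -¼ + (⅛)*1 = -¼ + ⅛ = -⅛)
d = 6
B(z) = z³
x(s) = 216*√s (x(s) = 6³*√s = 216*√s)
√(x(34) + I(-60)) = √(216*√34 - ⅛) = √(-⅛ + 216*√34)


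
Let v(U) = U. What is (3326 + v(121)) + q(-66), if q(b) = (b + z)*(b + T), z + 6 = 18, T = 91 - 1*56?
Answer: 5121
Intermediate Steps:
T = 35 (T = 91 - 56 = 35)
z = 12 (z = -6 + 18 = 12)
q(b) = (12 + b)*(35 + b) (q(b) = (b + 12)*(b + 35) = (12 + b)*(35 + b))
(3326 + v(121)) + q(-66) = (3326 + 121) + (420 + (-66)**2 + 47*(-66)) = 3447 + (420 + 4356 - 3102) = 3447 + 1674 = 5121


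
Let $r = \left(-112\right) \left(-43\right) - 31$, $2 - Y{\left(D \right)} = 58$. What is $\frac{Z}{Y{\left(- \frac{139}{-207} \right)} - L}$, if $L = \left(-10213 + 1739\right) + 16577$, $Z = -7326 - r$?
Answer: $\frac{12111}{8159} \approx 1.4844$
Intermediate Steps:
$Y{\left(D \right)} = -56$ ($Y{\left(D \right)} = 2 - 58 = -56$)
$r = 4785$ ($r = 4816 - 31 = 4785$)
$Z = -12111$ ($Z = -7326 - 4785 = -12111$)
$L = 8103$ ($L = -8474 + 16577 = 8103$)
$\frac{Z}{Y{\left(- \frac{139}{-207} \right)} - L} = - \frac{12111}{-56 - 8103} = - \frac{12111}{-8159} = \left(-12111\right) \left(- \frac{1}{8159}\right) = \frac{12111}{8159}$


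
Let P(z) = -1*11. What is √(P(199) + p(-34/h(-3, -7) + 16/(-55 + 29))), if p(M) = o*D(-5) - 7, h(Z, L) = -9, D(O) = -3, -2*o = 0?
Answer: 3*I*√2 ≈ 4.2426*I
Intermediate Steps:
o = 0 (o = -½*0 = 0)
P(z) = -11
p(M) = -7 (p(M) = 0*(-3) - 7 = 0 - 7 = -7)
√(P(199) + p(-34/h(-3, -7) + 16/(-55 + 29))) = √(-11 - 7) = √(-18) = 3*I*√2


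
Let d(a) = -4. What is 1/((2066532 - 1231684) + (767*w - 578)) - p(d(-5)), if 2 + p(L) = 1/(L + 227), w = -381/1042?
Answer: 386712847651/193790816199 ≈ 1.9955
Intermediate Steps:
w = -381/1042 (w = -381*1/1042 = -381/1042 ≈ -0.36564)
p(L) = -2 + 1/(227 + L) (p(L) = -2 + 1/(L + 227) = -2 + 1/(227 + L))
1/((2066532 - 1231684) + (767*w - 578)) - p(d(-5)) = 1/((2066532 - 1231684) + (767*(-381/1042) - 578)) - (-453 - 2*(-4))/(227 - 4) = 1/(834848 + (-292227/1042 - 578)) - (-453 + 8)/223 = 1/(834848 - 894503/1042) - (-445)/223 = 1/(869017113/1042) - 1*(-445/223) = 1042/869017113 + 445/223 = 386712847651/193790816199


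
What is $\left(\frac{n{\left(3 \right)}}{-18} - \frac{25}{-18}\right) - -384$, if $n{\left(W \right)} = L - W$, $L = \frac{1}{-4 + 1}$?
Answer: $\frac{20821}{54} \approx 385.57$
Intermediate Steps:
$L = - \frac{1}{3}$ ($L = \frac{1}{-3} = - \frac{1}{3} \approx -0.33333$)
$n{\left(W \right)} = - \frac{1}{3} - W$
$\left(\frac{n{\left(3 \right)}}{-18} - \frac{25}{-18}\right) - -384 = \left(\frac{- \frac{1}{3} - 3}{-18} - \frac{25}{-18}\right) - -384 = \left(\left(- \frac{1}{3} - 3\right) \left(- \frac{1}{18}\right) - - \frac{25}{18}\right) + 384 = \left(\left(- \frac{10}{3}\right) \left(- \frac{1}{18}\right) + \frac{25}{18}\right) + 384 = \left(\frac{5}{27} + \frac{25}{18}\right) + 384 = \frac{85}{54} + 384 = \frac{20821}{54}$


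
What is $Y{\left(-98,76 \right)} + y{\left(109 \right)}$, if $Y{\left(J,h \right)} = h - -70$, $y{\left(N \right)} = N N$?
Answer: $12027$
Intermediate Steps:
$y{\left(N \right)} = N^{2}$
$Y{\left(J,h \right)} = 70 + h$ ($Y{\left(J,h \right)} = h + 70 = 70 + h$)
$Y{\left(-98,76 \right)} + y{\left(109 \right)} = \left(70 + 76\right) + 109^{2} = 146 + 11881 = 12027$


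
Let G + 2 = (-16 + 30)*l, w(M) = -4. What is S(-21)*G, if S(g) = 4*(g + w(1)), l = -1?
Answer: 1600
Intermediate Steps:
S(g) = -16 + 4*g (S(g) = 4*(g - 4) = 4*(-4 + g) = -16 + 4*g)
G = -16 (G = -2 + (-16 + 30)*(-1) = -2 + 14*(-1) = -2 - 14 = -16)
S(-21)*G = (-16 + 4*(-21))*(-16) = (-16 - 84)*(-16) = -100*(-16) = 1600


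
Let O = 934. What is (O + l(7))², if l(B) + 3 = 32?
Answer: 927369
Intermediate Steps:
l(B) = 29 (l(B) = -3 + 32 = 29)
(O + l(7))² = (934 + 29)² = 963² = 927369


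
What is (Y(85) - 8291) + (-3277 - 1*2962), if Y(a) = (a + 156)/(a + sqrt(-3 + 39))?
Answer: -1321989/91 ≈ -14527.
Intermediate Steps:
Y(a) = (156 + a)/(6 + a) (Y(a) = (156 + a)/(a + sqrt(36)) = (156 + a)/(a + 6) = (156 + a)/(6 + a))
(Y(85) - 8291) + (-3277 - 1*2962) = ((156 + 85)/(6 + 85) - 8291) + (-3277 - 1*2962) = (241/91 - 8291) + (-3277 - 2962) = ((1/91)*241 - 8291) - 6239 = (241/91 - 8291) - 6239 = -754240/91 - 6239 = -1321989/91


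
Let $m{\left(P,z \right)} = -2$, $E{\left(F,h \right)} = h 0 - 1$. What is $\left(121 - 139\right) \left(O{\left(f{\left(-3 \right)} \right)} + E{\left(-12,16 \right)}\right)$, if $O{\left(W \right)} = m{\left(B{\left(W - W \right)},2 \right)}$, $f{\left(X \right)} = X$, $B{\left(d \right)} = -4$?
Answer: $54$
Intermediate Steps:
$E{\left(F,h \right)} = -1$ ($E{\left(F,h \right)} = 0 - 1 = -1$)
$O{\left(W \right)} = -2$
$\left(121 - 139\right) \left(O{\left(f{\left(-3 \right)} \right)} + E{\left(-12,16 \right)}\right) = \left(121 - 139\right) \left(-2 - 1\right) = \left(-18\right) \left(-3\right) = 54$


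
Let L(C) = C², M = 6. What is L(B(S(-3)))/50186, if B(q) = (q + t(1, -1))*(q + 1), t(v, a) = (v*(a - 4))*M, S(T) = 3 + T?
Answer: 450/25093 ≈ 0.017933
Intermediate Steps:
t(v, a) = 6*v*(-4 + a) (t(v, a) = (v*(a - 4))*6 = (v*(-4 + a))*6 = 6*v*(-4 + a))
B(q) = (1 + q)*(-30 + q) (B(q) = (q + 6*1*(-4 - 1))*(q + 1) = (q + 6*1*(-5))*(1 + q) = (q - 30)*(1 + q) = (-30 + q)*(1 + q) = (1 + q)*(-30 + q))
L(B(S(-3)))/50186 = (-30 + (3 - 3)² - 29*(3 - 3))²/50186 = (-30 + 0² - 29*0)²*(1/50186) = (-30 + 0 + 0)²*(1/50186) = (-30)²*(1/50186) = 900*(1/50186) = 450/25093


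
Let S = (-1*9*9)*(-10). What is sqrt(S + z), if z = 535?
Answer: sqrt(1345) ≈ 36.674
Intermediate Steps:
S = 810 (S = -9*9*(-10) = -81*(-10) = 810)
sqrt(S + z) = sqrt(810 + 535) = sqrt(1345)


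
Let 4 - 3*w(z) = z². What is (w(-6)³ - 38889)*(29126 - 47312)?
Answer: 6563757802/9 ≈ 7.2931e+8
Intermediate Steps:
w(z) = 4/3 - z²/3
(w(-6)³ - 38889)*(29126 - 47312) = ((4/3 - ⅓*(-6)²)³ - 38889)*(29126 - 47312) = ((4/3 - ⅓*36)³ - 38889)*(-18186) = ((4/3 - 12)³ - 38889)*(-18186) = ((-32/3)³ - 38889)*(-18186) = (-32768/27 - 38889)*(-18186) = -1082771/27*(-18186) = 6563757802/9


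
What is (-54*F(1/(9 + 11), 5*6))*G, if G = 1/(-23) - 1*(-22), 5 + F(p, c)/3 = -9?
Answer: 1145340/23 ≈ 49797.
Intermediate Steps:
F(p, c) = -42 (F(p, c) = -15 + 3*(-9) = -15 - 27 = -42)
G = 505/23 (G = -1/23 + 22 = 505/23 ≈ 21.957)
(-54*F(1/(9 + 11), 5*6))*G = -54*(-42)*(505/23) = 2268*(505/23) = 1145340/23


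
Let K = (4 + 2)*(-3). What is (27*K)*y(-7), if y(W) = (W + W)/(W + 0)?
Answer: -972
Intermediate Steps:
K = -18 (K = 6*(-3) = -18)
y(W) = 2 (y(W) = (2*W)/W = 2)
(27*K)*y(-7) = (27*(-18))*2 = -486*2 = -972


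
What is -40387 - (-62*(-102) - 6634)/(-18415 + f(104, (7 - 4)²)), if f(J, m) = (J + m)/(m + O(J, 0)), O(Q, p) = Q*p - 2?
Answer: -2600762337/64396 ≈ -40387.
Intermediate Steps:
O(Q, p) = -2 + Q*p
f(J, m) = (J + m)/(-2 + m) (f(J, m) = (J + m)/(m + (-2 + J*0)) = (J + m)/(m + (-2 + 0)) = (J + m)/(m - 2) = (J + m)/(-2 + m))
-40387 - (-62*(-102) - 6634)/(-18415 + f(104, (7 - 4)²)) = -40387 - (-62*(-102) - 6634)/(-18415 + (104 + (7 - 4)²)/(-2 + (7 - 4)²)) = -40387 - (6324 - 6634)/(-18415 + (104 + 3²)/(-2 + 3²)) = -40387 - (-310)/(-18415 + (104 + 9)/(-2 + 9)) = -40387 - (-310)/(-18415 + 113/7) = -40387 - (-310)/(-128792/7) = -40387 - (-310)*(-7)/128792 = -40387 - 1*1085/64396 = -40387 - 1085/64396 = -2600762337/64396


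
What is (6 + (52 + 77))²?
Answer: 18225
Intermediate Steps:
(6 + (52 + 77))² = (6 + 129)² = 135² = 18225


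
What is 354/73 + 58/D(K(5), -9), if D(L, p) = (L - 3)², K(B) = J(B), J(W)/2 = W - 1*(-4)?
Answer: 83884/16425 ≈ 5.1071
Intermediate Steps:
J(W) = 8 + 2*W (J(W) = 2*(W - 1*(-4)) = 2*(W + 4) = 2*(4 + W) = 8 + 2*W)
K(B) = 8 + 2*B
D(L, p) = (-3 + L)²
354/73 + 58/D(K(5), -9) = 354/73 + 58/((-3 + (8 + 2*5))²) = 354*(1/73) + 58/((-3 + (8 + 10))²) = 354/73 + 58/((-3 + 18)²) = 354/73 + 58/(15²) = 354/73 + 58/225 = 83884/16425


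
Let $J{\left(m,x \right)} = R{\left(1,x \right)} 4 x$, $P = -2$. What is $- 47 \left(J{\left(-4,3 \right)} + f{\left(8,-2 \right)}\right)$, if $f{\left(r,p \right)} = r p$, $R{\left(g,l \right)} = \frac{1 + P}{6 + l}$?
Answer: $\frac{2444}{3} \approx 814.67$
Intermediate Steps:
$R{\left(g,l \right)} = - \frac{1}{6 + l}$ ($R{\left(g,l \right)} = \frac{1 - 2}{6 + l} = - \frac{1}{6 + l}$)
$J{\left(m,x \right)} = - \frac{4 x}{6 + x}$ ($J{\left(m,x \right)} = - \frac{1}{6 + x} 4 x = - \frac{4}{6 + x} x = - \frac{4 x}{6 + x}$)
$f{\left(r,p \right)} = p r$
$- 47 \left(J{\left(-4,3 \right)} + f{\left(8,-2 \right)}\right) = - 47 \left(\left(-4\right) 3 \frac{1}{6 + 3} - 16\right) = - 47 \left(\left(-4\right) 3 \cdot \frac{1}{9} - 16\right) = - 47 \left(- \frac{4}{3} - 16\right) = \left(-47\right) \left(- \frac{52}{3}\right) = \frac{2444}{3}$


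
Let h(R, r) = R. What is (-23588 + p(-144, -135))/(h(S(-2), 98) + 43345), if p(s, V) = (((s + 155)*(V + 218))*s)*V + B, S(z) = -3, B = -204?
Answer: 681728/1667 ≈ 408.96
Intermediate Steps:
p(s, V) = -204 + V*s*(155 + s)*(218 + V) (p(s, V) = (((s + 155)*(V + 218))*s)*V - 204 = (((155 + s)*(218 + V))*s)*V - 204 = (s*(155 + s)*(218 + V))*V - 204 = V*s*(155 + s)*(218 + V) - 204 = -204 + V*s*(155 + s)*(218 + V))
(-23588 + p(-144, -135))/(h(S(-2), 98) + 43345) = (-23588 + (-204 + (-135)**2*(-144)**2 + 155*(-144)*(-135)**2 + 218*(-135)*(-144)**2 + 33790*(-135)*(-144)))/(-3 + 43345) = (-23588 + (-204 + 18225*20736 + 155*(-144)*18225 + 218*(-135)*20736 + 656877600))/43342 = (-23588 + (-204 + 377913600 - 406782000 - 610260480 + 656877600))*(1/43342) = (-23588 + 17748516)*(1/43342) = 17724928*(1/43342) = 681728/1667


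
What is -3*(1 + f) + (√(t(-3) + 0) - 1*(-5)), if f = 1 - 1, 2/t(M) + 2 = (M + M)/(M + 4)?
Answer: 2 + I/2 ≈ 2.0 + 0.5*I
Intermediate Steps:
t(M) = 2/(-2 + 2*M/(4 + M)) (t(M) = 2/(-2 + (M + M)/(M + 4)) = 2/(-2 + (2*M)/(4 + M)) = 2/(-2 + 2*M/(4 + M)))
f = 0
-3*(1 + f) + (√(t(-3) + 0) - 1*(-5)) = -3*(1 + 0) + (√((-1 - ¼*(-3)) + 0) - 1*(-5)) = -3*1 + (√((-1 + ¾) + 0) + 5) = -3 + (√(-¼ + 0) + 5) = -3 + (√(-¼) + 5) = -3 + (I/2 + 5) = -3 + (5 + I/2) = 2 + I/2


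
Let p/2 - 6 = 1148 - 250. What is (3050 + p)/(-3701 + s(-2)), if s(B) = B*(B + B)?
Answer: -4858/3693 ≈ -1.3155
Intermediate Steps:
s(B) = 2*B² (s(B) = B*(2*B) = 2*B²)
p = 1808 (p = 12 + 2*(1148 - 250) = 12 + 2*898 = 12 + 1796 = 1808)
(3050 + p)/(-3701 + s(-2)) = (3050 + 1808)/(-3701 + 2*(-2)²) = 4858/(-3701 + 2*4) = 4858/(-3701 + 8) = 4858/(-3693) = 4858*(-1/3693) = -4858/3693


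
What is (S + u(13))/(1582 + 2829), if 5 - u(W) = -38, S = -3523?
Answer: -3480/4411 ≈ -0.78894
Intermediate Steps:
u(W) = 43 (u(W) = 5 - 1*(-38) = 5 + 38 = 43)
(S + u(13))/(1582 + 2829) = (-3523 + 43)/(1582 + 2829) = -3480/4411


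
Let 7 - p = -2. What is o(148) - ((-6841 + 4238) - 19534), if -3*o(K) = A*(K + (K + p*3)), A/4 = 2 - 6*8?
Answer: 125843/3 ≈ 41948.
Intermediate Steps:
p = 9 (p = 7 - 1*(-2) = 7 + 2 = 9)
A = -184 (A = 4*(2 - 6*8) = 4*(2 - 48) = 4*(-46) = -184)
o(K) = 1656 + 368*K/3 (o(K) = -(-184)*(K + (K + 9*3))/3 = -(-184)*(K + (K + 27))/3 = -(-184)*(K + (27 + K))/3 = -(-184)*(27 + 2*K)/3 = -(-4968 - 368*K)/3 = 1656 + 368*K/3)
o(148) - ((-6841 + 4238) - 19534) = (1656 + (368/3)*148) - ((-6841 + 4238) - 19534) = (1656 + 54464/3) - (-2603 - 19534) = 59432/3 - 1*(-22137) = 59432/3 + 22137 = 125843/3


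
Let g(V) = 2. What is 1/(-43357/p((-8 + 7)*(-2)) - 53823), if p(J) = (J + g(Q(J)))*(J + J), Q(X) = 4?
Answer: -16/904525 ≈ -1.7689e-5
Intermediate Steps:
p(J) = 2*J*(2 + J) (p(J) = (J + 2)*(J + J) = (2 + J)*(2*J) = 2*J*(2 + J))
1/(-43357/p((-8 + 7)*(-2)) - 53823) = 1/(-43357*(-1/(4*(-8 + 7)*(2 + (-8 + 7)*(-2)))) - 53823) = 1/(-43357*1/(4*(2 - 1*(-2))) - 53823) = 1/(-43357*1/(4*(2 + 2)) - 53823) = 1/(-43357/(2*2*4) - 53823) = 1/(-43357/16 - 53823) = 1/(-904525/16) = -16/904525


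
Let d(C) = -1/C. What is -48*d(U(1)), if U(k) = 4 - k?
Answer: 16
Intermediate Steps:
-48*d(U(1)) = -(-48)/(4 - 1*1) = -(-48)/(4 - 1) = -(-48)/3 = -48*(-1/3) = 16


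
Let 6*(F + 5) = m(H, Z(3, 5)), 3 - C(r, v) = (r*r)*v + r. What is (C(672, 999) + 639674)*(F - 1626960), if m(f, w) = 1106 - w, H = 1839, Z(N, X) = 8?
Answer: 732854572133402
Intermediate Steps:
C(r, v) = 3 - r - v*r² (C(r, v) = 3 - ((r*r)*v + r) = 3 - (r²*v + r) = 3 - (v*r² + r) = 3 - (r + v*r²) = 3 + (-r - v*r²) = 3 - r - v*r²)
F = 178 (F = -5 + (1106 - 1*8)/6 = -5 + (1106 - 8)/6 = -5 + (⅙)*1098 = -5 + 183 = 178)
(C(672, 999) + 639674)*(F - 1626960) = ((3 - 1*672 - 1*999*672²) + 639674)*(178 - 1626960) = ((3 - 672 - 1*999*451584) + 639674)*(-1626782) = ((3 - 672 - 451132416) + 639674)*(-1626782) = (-451133085 + 639674)*(-1626782) = -450493411*(-1626782) = 732854572133402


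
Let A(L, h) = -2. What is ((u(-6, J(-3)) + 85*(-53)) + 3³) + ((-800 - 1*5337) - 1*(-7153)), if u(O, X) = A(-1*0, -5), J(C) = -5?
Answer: -3464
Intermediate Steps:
u(O, X) = -2
((u(-6, J(-3)) + 85*(-53)) + 3³) + ((-800 - 1*5337) - 1*(-7153)) = ((-2 + 85*(-53)) + 3³) + ((-800 - 1*5337) - 1*(-7153)) = ((-2 - 4505) + 27) + ((-800 - 5337) + 7153) = (-4507 + 27) + (-6137 + 7153) = -4480 + 1016 = -3464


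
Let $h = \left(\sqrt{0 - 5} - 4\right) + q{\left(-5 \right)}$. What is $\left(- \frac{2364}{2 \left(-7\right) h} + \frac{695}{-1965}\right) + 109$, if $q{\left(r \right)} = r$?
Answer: $\frac{10761731}{118293} - \frac{591 i \sqrt{5}}{301} \approx 90.975 - 4.3904 i$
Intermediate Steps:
$h = -9 + i \sqrt{5}$ ($h = \left(\sqrt{0 - 5} - 4\right) - 5 = \left(\sqrt{-5} - 4\right) - 5 = \left(i \sqrt{5} - 4\right) - 5 = \left(-4 + i \sqrt{5}\right) - 5 = -9 + i \sqrt{5} \approx -9.0 + 2.2361 i$)
$\left(- \frac{2364}{2 \left(-7\right) h} + \frac{695}{-1965}\right) + 109 = \left(- \frac{2364}{2 \left(-7\right) \left(-9 + i \sqrt{5}\right)} + \frac{695}{-1965}\right) + 109 = \left(- \frac{2364}{\left(-14\right) \left(-9 + i \sqrt{5}\right)} + 695 \left(- \frac{1}{1965}\right)\right) + 109 = \left(- \frac{2364}{126 - 14 i \sqrt{5}} - \frac{139}{393}\right) + 109 = \left(- \frac{139}{393} - \frac{2364}{126 - 14 i \sqrt{5}}\right) + 109 = \frac{42698}{393} - \frac{2364}{126 - 14 i \sqrt{5}}$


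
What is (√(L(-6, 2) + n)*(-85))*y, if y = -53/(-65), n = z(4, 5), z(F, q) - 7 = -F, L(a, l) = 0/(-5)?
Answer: -901*√3/13 ≈ -120.04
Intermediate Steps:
L(a, l) = 0 (L(a, l) = 0*(-⅕) = 0)
z(F, q) = 7 - F
n = 3 (n = 7 - 1*4 = 7 - 4 = 3)
y = 53/65 (y = -53*(-1/65) = 53/65 ≈ 0.81538)
(√(L(-6, 2) + n)*(-85))*y = (√(0 + 3)*(-85))*(53/65) = (√3*(-85))*(53/65) = -85*√3*(53/65) = -901*√3/13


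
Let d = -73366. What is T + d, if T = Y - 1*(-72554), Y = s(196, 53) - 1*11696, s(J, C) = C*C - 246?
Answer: -9945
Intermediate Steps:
s(J, C) = -246 + C² (s(J, C) = C² - 246 = -246 + C²)
Y = -9133 (Y = (-246 + 53²) - 1*11696 = (-246 + 2809) - 11696 = 2563 - 11696 = -9133)
T = 63421 (T = -9133 - 1*(-72554) = -9133 + 72554 = 63421)
T + d = 63421 - 73366 = -9945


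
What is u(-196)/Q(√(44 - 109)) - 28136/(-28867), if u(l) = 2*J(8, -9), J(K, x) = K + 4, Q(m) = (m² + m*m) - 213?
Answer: 8957840/9901381 ≈ 0.90471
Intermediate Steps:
Q(m) = -213 + 2*m² (Q(m) = (m² + m²) - 213 = 2*m² - 213 = -213 + 2*m²)
J(K, x) = 4 + K
u(l) = 24 (u(l) = 2*(4 + 8) = 2*12 = 24)
u(-196)/Q(√(44 - 109)) - 28136/(-28867) = 24/(-213 + 2*(√(44 - 109))²) - 28136/(-28867) = 24/(-213 + 2*(√(-65))²) - 28136*(-1/28867) = 24/(-213 + 2*(I*√65)²) + 28136/28867 = 24/(-213 + 2*(-65)) + 28136/28867 = 24/(-213 - 130) + 28136/28867 = 24/(-343) + 28136/28867 = 24*(-1/343) + 28136/28867 = -24/343 + 28136/28867 = 8957840/9901381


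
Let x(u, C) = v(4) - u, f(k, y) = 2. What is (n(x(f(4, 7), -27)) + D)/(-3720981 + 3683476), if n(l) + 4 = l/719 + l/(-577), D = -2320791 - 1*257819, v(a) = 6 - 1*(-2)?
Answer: 82290118518/1196879755 ≈ 68.754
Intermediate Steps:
v(a) = 8 (v(a) = 6 + 2 = 8)
D = -2578610 (D = -2320791 - 257819 = -2578610)
x(u, C) = 8 - u
n(l) = -4 - 142*l/414863 (n(l) = -4 + (l/719 + l/(-577)) = -4 + (l*(1/719) + l*(-1/577)) = -4 + (l/719 - l/577) = -4 - 142*l/414863)
(n(x(f(4, 7), -27)) + D)/(-3720981 + 3683476) = ((-4 - 142*(8 - 1*2)/414863) - 2578610)/(-3720981 + 3683476) = ((-4 - 142*(8 - 2)/414863) - 2578610)/(-37505) = ((-4 - 142/414863*6) - 2578610)*(-1/37505) = ((-4 - 852/414863) - 2578610)*(-1/37505) = (-1660304/414863 - 2578610)*(-1/37505) = -1069771540734/414863*(-1/37505) = 82290118518/1196879755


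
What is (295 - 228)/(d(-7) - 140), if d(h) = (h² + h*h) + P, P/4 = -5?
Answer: -67/62 ≈ -1.0806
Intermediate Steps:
P = -20 (P = 4*(-5) = -20)
d(h) = -20 + 2*h² (d(h) = (h² + h*h) - 20 = (h² + h²) - 20 = 2*h² - 20 = -20 + 2*h²)
(295 - 228)/(d(-7) - 140) = (295 - 228)/((-20 + 2*(-7)²) - 140) = 67/((-20 + 2*49) - 140) = 67/((-20 + 98) - 140) = 67/(78 - 140) = 67/(-62) = 67*(-1/62) = -67/62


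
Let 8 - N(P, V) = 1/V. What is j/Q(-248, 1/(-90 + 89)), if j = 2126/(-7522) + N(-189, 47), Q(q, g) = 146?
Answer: 680207/12903991 ≈ 0.052713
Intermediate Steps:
N(P, V) = 8 - 1/V
j = 1360414/176767 (j = 2126/(-7522) + (8 - 1/47) = 2126*(-1/7522) + (8 - 1*1/47) = -1063/3761 + (8 - 1/47) = -1063/3761 + 375/47 = 1360414/176767 ≈ 7.6961)
j/Q(-248, 1/(-90 + 89)) = (1360414/176767)/146 = (1360414/176767)*(1/146) = 680207/12903991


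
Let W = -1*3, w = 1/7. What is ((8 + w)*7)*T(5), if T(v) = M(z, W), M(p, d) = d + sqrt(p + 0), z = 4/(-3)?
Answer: -171 + 38*I*sqrt(3) ≈ -171.0 + 65.818*I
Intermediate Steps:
z = -4/3 (z = 4*(-1/3) = -4/3 ≈ -1.3333)
w = 1/7 ≈ 0.14286
W = -3
M(p, d) = d + sqrt(p)
T(v) = -3 + 2*I*sqrt(3)/3 (T(v) = -3 + sqrt(-4/3) = -3 + 2*I*sqrt(3)/3)
((8 + w)*7)*T(5) = ((8 + 1/7)*7)*(-3 + 2*I*sqrt(3)/3) = ((57/7)*7)*(-3 + 2*I*sqrt(3)/3) = 57*(-3 + 2*I*sqrt(3)/3) = -171 + 38*I*sqrt(3)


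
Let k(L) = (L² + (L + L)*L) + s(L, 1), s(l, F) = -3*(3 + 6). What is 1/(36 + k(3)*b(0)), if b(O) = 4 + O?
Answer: 1/36 ≈ 0.027778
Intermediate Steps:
s(l, F) = -27 (s(l, F) = -3*9 = -27)
k(L) = -27 + 3*L² (k(L) = (L² + (L + L)*L) - 27 = (L² + (2*L)*L) - 27 = (L² + 2*L²) - 27 = 3*L² - 27 = -27 + 3*L²)
1/(36 + k(3)*b(0)) = 1/(36 + (-27 + 3*3²)*(4 + 0)) = 1/(36 + (-27 + 3*9)*4) = 1/(36 + (-27 + 27)*4) = 1/(36 + 0*4) = 1/(36 + 0) = 1/36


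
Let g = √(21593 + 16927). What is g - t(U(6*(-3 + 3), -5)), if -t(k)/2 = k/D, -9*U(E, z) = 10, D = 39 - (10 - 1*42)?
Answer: -20/639 + 6*√1070 ≈ 196.23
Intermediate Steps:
D = 71 (D = 39 - (10 - 42) = 39 - 1*(-32) = 39 + 32 = 71)
U(E, z) = -10/9 (U(E, z) = -⅑*10 = -10/9)
g = 6*√1070 (g = √38520 = 6*√1070 ≈ 196.27)
t(k) = -2*k/71
g - t(U(6*(-3 + 3), -5)) = 6*√1070 - (-2)*(-10)/(71*9) = 6*√1070 - 1*20/639 = 6*√1070 - 20/639 = -20/639 + 6*√1070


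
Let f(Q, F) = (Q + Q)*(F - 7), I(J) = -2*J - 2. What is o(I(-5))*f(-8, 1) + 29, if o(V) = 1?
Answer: 125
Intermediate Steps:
I(J) = -2 - 2*J
f(Q, F) = 2*Q*(-7 + F) (f(Q, F) = (2*Q)*(-7 + F) = 2*Q*(-7 + F))
o(I(-5))*f(-8, 1) + 29 = 1*(2*(-8)*(-7 + 1)) + 29 = 1*(2*(-8)*(-6)) + 29 = 1*96 + 29 = 96 + 29 = 125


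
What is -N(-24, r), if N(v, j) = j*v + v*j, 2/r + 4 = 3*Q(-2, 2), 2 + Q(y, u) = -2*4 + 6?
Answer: -6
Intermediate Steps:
Q(y, u) = -4 (Q(y, u) = -2 + (-2*4 + 6) = -2 + (-8 + 6) = -2 - 2 = -4)
r = -1/8 (r = 2/(-4 + 3*(-4)) = 2/(-4 - 12) = 2/(-16) = 2*(-1/16) = -1/8 ≈ -0.12500)
N(v, j) = 2*j*v (N(v, j) = j*v + j*v = 2*j*v)
-N(-24, r) = -2*(-1)*(-24)/8 = -1*6 = -6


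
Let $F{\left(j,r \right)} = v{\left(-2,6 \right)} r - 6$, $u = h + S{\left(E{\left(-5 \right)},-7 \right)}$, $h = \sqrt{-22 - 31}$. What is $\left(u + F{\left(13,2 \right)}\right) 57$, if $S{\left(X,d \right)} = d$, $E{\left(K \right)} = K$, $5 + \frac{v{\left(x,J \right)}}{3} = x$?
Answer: $-3135 + 57 i \sqrt{53} \approx -3135.0 + 414.97 i$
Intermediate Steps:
$v{\left(x,J \right)} = -15 + 3 x$
$h = i \sqrt{53}$ ($h = \sqrt{-53} = i \sqrt{53} \approx 7.2801 i$)
$u = -7 + i \sqrt{53}$ ($u = i \sqrt{53} - 7 = -7 + i \sqrt{53} \approx -7.0 + 7.2801 i$)
$F{\left(j,r \right)} = -6 - 21 r$ ($F{\left(j,r \right)} = \left(-15 + 3 \left(-2\right)\right) r - 6 = \left(-15 - 6\right) r - 6 = - 21 r - 6 = -6 - 21 r$)
$\left(u + F{\left(13,2 \right)}\right) 57 = \left(\left(-7 + i \sqrt{53}\right) - 48\right) 57 = \left(-55 + i \sqrt{53}\right) 57 = -3135 + 57 i \sqrt{53}$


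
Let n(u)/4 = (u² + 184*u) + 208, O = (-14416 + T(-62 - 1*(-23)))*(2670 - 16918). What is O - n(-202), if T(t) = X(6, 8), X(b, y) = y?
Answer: 205269808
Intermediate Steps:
T(t) = 8
O = 205285184 (O = (-14416 + 8)*(2670 - 16918) = -14408*(-14248) = 205285184)
n(u) = 832 + 4*u² + 736*u (n(u) = 4*((u² + 184*u) + 208) = 4*(208 + u² + 184*u) = 832 + 4*u² + 736*u)
O - n(-202) = 205285184 - (832 + 4*(-202)² + 736*(-202)) = 205285184 - (832 + 4*40804 - 148672) = 205285184 - (832 + 163216 - 148672) = 205285184 - 1*15376 = 205285184 - 15376 = 205269808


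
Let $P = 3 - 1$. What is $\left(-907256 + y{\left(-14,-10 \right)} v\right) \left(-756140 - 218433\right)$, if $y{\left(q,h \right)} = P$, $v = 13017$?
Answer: $858815168206$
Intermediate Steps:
$P = 2$
$y{\left(q,h \right)} = 2$
$\left(-907256 + y{\left(-14,-10 \right)} v\right) \left(-756140 - 218433\right) = \left(-907256 + 2 \cdot 13017\right) \left(-756140 - 218433\right) = \left(-907256 + 26034\right) \left(-756140 - 218433\right) = \left(-881222\right) \left(-974573\right) = 858815168206$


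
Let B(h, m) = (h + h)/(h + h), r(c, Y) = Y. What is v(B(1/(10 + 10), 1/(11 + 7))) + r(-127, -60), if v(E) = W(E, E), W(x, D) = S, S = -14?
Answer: -74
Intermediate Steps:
W(x, D) = -14
B(h, m) = 1 (B(h, m) = (2*h)/((2*h)) = (2*h)*(1/(2*h)) = 1)
v(E) = -14
v(B(1/(10 + 10), 1/(11 + 7))) + r(-127, -60) = -14 - 60 = -74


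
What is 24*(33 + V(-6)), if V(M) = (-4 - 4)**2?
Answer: 2328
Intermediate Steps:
V(M) = 64 (V(M) = (-8)**2 = 64)
24*(33 + V(-6)) = 24*(33 + 64) = 24*97 = 2328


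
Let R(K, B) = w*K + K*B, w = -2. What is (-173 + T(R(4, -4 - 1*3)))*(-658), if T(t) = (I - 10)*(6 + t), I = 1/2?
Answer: -73696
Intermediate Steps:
I = ½ ≈ 0.50000
R(K, B) = -2*K + B*K (R(K, B) = -2*K + K*B = -2*K + B*K)
T(t) = -57 - 19*t/2 (T(t) = (½ - 10)*(6 + t) = -19*(6 + t)/2 = -57 - 19*t/2)
(-173 + T(R(4, -4 - 1*3)))*(-658) = (-173 + (-57 - 38*(-2 + (-4 - 1*3))))*(-658) = (-173 + (-57 - 38*(-2 + (-4 - 3))))*(-658) = (-173 + (-57 - 38*(-2 - 7)))*(-658) = (-173 + (-57 - 38*(-9)))*(-658) = (-173 + (-57 - 19/2*(-36)))*(-658) = (-173 + (-57 + 342))*(-658) = (-173 + 285)*(-658) = 112*(-658) = -73696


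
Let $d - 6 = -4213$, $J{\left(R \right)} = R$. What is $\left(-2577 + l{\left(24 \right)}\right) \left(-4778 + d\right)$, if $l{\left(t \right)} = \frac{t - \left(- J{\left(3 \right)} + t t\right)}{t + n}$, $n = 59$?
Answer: $\frac{1926743400}{83} \approx 2.3214 \cdot 10^{7}$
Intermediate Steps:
$d = -4207$ ($d = 6 - 4213 = -4207$)
$l{\left(t \right)} = \frac{3 + t - t^{2}}{59 + t}$ ($l{\left(t \right)} = \frac{t - \left(-3 + t t\right)}{t + 59} = \frac{t - \left(-3 + t^{2}\right)}{59 + t} = \frac{3 + t - t^{2}}{59 + t}$)
$\left(-2577 + l{\left(24 \right)}\right) \left(-4778 + d\right) = \left(-2577 + \frac{3 + 24 - 24^{2}}{59 + 24}\right) \left(-4778 - 4207\right) = \left(-2577 + \frac{3 + 24 - 576}{83}\right) \left(-8985\right) = \left(-2577 + \frac{1}{83} \left(-549\right)\right) \left(-8985\right) = \left(-2577 - \frac{549}{83}\right) \left(-8985\right) = \left(- \frac{214440}{83}\right) \left(-8985\right) = \frac{1926743400}{83}$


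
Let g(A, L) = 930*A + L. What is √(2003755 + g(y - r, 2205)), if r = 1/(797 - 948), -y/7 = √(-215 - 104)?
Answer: √(45738034390 - 148434510*I*√319)/151 ≈ 1416.9 - 41.03*I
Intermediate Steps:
y = -7*I*√319 (y = -7*√(-215 - 104) = -7*I*√319 ≈ -125.02*I)
r = -1/151 (r = 1/(-151) = -1/151 ≈ -0.0066225)
g(A, L) = L + 930*A
√(2003755 + g(y - r, 2205)) = √(2003755 + (2205 + 930*(-7*I*√319 - 1*(-1/151)))) = √(2003755 + (2205 + 930*(-7*I*√319 + 1/151))) = √(2003755 + (2205 + 930*(1/151 - 7*I*√319))) = √(2003755 + (2205 + (930/151 - 6510*I*√319))) = √(2003755 + (333885/151 - 6510*I*√319)) = √(302900890/151 - 6510*I*√319)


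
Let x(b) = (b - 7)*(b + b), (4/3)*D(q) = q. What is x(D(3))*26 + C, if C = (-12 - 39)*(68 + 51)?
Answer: -26499/4 ≈ -6624.8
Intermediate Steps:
D(q) = 3*q/4
x(b) = 2*b*(-7 + b) (x(b) = (-7 + b)*(2*b) = 2*b*(-7 + b))
C = -6069 (C = -51*119 = -6069)
x(D(3))*26 + C = (2*((¾)*3)*(-7 + (¾)*3))*26 - 6069 = (2*(9/4)*(-7 + 9/4))*26 - 6069 = (2*(9/4)*(-19/4))*26 - 6069 = -171/8*26 - 6069 = -2223/4 - 6069 = -26499/4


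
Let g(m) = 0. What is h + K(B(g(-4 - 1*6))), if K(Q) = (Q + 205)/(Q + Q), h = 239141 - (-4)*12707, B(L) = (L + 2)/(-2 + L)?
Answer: 289867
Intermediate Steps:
B(L) = (2 + L)/(-2 + L)
h = 289969 (h = 239141 - 1*(-50828) = 239141 + 50828 = 289969)
K(Q) = (205 + Q)/(2*Q) (K(Q) = (205 + Q)/((2*Q)) = (205 + Q)*(1/(2*Q)) = (205 + Q)/(2*Q))
h + K(B(g(-4 - 1*6))) = 289969 + (205 + (2 + 0)/(-2 + 0))/(2*(((2 + 0)/(-2 + 0)))) = 289969 + (205 + 2/(-2))/(2*((2/(-2)))) = 289969 + (205 - ½*2)/(2*((-½*2))) = 289969 + (½)*(205 - 1)/(-1) = 289969 + (½)*(-1)*204 = 289969 - 102 = 289867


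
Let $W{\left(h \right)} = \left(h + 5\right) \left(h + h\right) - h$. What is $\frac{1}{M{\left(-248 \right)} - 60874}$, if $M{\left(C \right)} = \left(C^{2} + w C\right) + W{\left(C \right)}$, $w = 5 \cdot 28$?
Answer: $\frac{1}{86686} \approx 1.1536 \cdot 10^{-5}$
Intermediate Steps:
$W{\left(h \right)} = - h + 2 h \left(5 + h\right)$ ($W{\left(h \right)} = \left(5 + h\right) 2 h - h = 2 h \left(5 + h\right) - h = - h + 2 h \left(5 + h\right)$)
$w = 140$
$M{\left(C \right)} = C^{2} + 140 C + C \left(9 + 2 C\right)$ ($M{\left(C \right)} = \left(C^{2} + 140 C\right) + C \left(9 + 2 C\right) = C^{2} + 140 C + C \left(9 + 2 C\right)$)
$\frac{1}{M{\left(-248 \right)} - 60874} = \frac{1}{- 248 \left(149 + 3 \left(-248\right)\right) - 60874} = \frac{1}{- 248 \left(149 - 744\right) - 60874} = \frac{1}{\left(-248\right) \left(-595\right) - 60874} = \frac{1}{147560 - 60874} = \frac{1}{86686}$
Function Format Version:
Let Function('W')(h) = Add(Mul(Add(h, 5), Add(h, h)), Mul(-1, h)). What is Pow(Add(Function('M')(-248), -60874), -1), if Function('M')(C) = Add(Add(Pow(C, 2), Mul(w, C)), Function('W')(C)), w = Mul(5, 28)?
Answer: Rational(1, 86686) ≈ 1.1536e-5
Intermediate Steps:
Function('W')(h) = Add(Mul(-1, h), Mul(2, h, Add(5, h))) (Function('W')(h) = Add(Mul(Add(5, h), Mul(2, h)), Mul(-1, h)) = Add(Mul(2, h, Add(5, h)), Mul(-1, h)) = Add(Mul(-1, h), Mul(2, h, Add(5, h))))
w = 140
Function('M')(C) = Add(Pow(C, 2), Mul(140, C), Mul(C, Add(9, Mul(2, C)))) (Function('M')(C) = Add(Add(Pow(C, 2), Mul(140, C)), Mul(C, Add(9, Mul(2, C)))) = Add(Pow(C, 2), Mul(140, C), Mul(C, Add(9, Mul(2, C)))))
Pow(Add(Function('M')(-248), -60874), -1) = Pow(Add(Mul(-248, Add(149, Mul(3, -248))), -60874), -1) = Pow(Add(Mul(-248, Add(149, -744)), -60874), -1) = Pow(Add(Mul(-248, -595), -60874), -1) = Pow(Add(147560, -60874), -1) = Pow(86686, -1) = Rational(1, 86686)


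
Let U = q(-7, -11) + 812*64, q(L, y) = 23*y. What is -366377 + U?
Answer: -314662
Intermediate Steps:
U = 51715 (U = 23*(-11) + 812*64 = -253 + 51968 = 51715)
-366377 + U = -366377 + 51715 = -314662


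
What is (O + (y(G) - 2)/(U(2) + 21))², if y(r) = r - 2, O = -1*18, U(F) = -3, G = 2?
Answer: 26569/81 ≈ 328.01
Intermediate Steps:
O = -18
y(r) = -2 + r
(O + (y(G) - 2)/(U(2) + 21))² = (-18 + ((-2 + 2) - 2)/(-3 + 21))² = (-18 + (0 - 2)/18)² = (-18 - 2*1/18)² = (-18 - ⅑)² = (-163/9)² = 26569/81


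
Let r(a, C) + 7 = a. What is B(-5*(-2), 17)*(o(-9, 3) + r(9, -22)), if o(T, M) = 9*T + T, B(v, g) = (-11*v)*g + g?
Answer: 163064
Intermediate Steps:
B(v, g) = g - 11*g*v (B(v, g) = -11*g*v + g = g - 11*g*v)
r(a, C) = -7 + a
o(T, M) = 10*T
B(-5*(-2), 17)*(o(-9, 3) + r(9, -22)) = (17*(1 - (-55)*(-2)))*(10*(-9) + (-7 + 9)) = (17*(1 - 11*10))*(-90 + 2) = (17*(1 - 110))*(-88) = (17*(-109))*(-88) = -1853*(-88) = 163064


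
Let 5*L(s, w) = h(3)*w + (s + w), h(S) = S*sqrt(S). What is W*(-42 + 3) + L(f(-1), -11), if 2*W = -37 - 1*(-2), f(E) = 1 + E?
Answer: 6803/10 - 33*sqrt(3)/5 ≈ 668.87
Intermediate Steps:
h(S) = S**(3/2)
L(s, w) = s/5 + w/5 + 3*w*sqrt(3)/5 (L(s, w) = (3**(3/2)*w + (s + w))/5 = ((3*sqrt(3))*w + (s + w))/5 = (3*w*sqrt(3) + (s + w))/5 = (s + w + 3*w*sqrt(3))/5 = s/5 + w/5 + 3*w*sqrt(3)/5)
W = -35/2 (W = (-37 - 1*(-2))/2 = (-37 + 2)/2 = (1/2)*(-35) = -35/2 ≈ -17.500)
W*(-42 + 3) + L(f(-1), -11) = -35*(-42 + 3)/2 + ((1 - 1)/5 + (1/5)*(-11) + (3/5)*(-11)*sqrt(3)) = -35/2*(-39) + ((1/5)*0 - 11/5 - 33*sqrt(3)/5) = 1365/2 + (0 - 11/5 - 33*sqrt(3)/5) = 1365/2 + (-11/5 - 33*sqrt(3)/5) = 6803/10 - 33*sqrt(3)/5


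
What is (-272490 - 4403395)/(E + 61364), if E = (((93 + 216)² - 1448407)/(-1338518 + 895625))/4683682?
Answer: -969951543664679301/12729163896475639 ≈ -76.199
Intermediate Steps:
E = 676463/1037184986013 (E = ((309² - 1448407)/(-442893))*(1/4683682) = ((95481 - 1448407)*(-1/442893))*(1/4683682) = -1352926*(-1/442893)*(1/4683682) = (1352926/442893)*(1/4683682) = 676463/1037184986013 ≈ 6.5221e-7)
(-272490 - 4403395)/(E + 61364) = (-272490 - 4403395)/(676463/1037184986013 + 61364) = -4675885/63645819482378195/1037184986013 = -4675885*1037184986013/63645819482378195 = -969951543664679301/12729163896475639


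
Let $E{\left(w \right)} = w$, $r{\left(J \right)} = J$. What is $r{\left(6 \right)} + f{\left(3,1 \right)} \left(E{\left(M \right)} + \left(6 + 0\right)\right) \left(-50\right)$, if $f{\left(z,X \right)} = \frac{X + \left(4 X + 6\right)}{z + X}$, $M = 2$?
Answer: $-1094$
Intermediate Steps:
$f{\left(z,X \right)} = \frac{6 + 5 X}{X + z}$ ($f{\left(z,X \right)} = \frac{X + \left(6 + 4 X\right)}{X + z} = \frac{6 + 5 X}{X + z}$)
$r{\left(6 \right)} + f{\left(3,1 \right)} \left(E{\left(M \right)} + \left(6 + 0\right)\right) \left(-50\right) = 6 + \frac{6 + 5 \cdot 1}{1 + 3} \left(2 + \left(6 + 0\right)\right) \left(-50\right) = 6 + \frac{6 + 5}{4} \left(2 + 6\right) \left(-50\right) = 6 + \frac{1}{4} \cdot 11 \cdot 8 \left(-50\right) = 6 + \frac{11}{4} \cdot 8 \left(-50\right) = 6 + 22 \left(-50\right) = 6 - 1100 = -1094$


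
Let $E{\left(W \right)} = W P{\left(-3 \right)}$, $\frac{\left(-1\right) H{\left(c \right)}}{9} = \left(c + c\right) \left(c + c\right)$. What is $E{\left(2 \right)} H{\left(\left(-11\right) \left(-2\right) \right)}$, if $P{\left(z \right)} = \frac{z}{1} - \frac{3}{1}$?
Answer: $209088$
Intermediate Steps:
$P{\left(z \right)} = -3 + z$ ($P{\left(z \right)} = z 1 - 3 = z - 3 = -3 + z$)
$H{\left(c \right)} = - 36 c^{2}$ ($H{\left(c \right)} = - 9 \left(c + c\right) \left(c + c\right) = - 9 \cdot 2 c 2 c = - 9 \cdot 4 c^{2} = - 36 c^{2}$)
$E{\left(W \right)} = - 6 W$ ($E{\left(W \right)} = W \left(-3 - 3\right) = W \left(-6\right) = - 6 W$)
$E{\left(2 \right)} H{\left(\left(-11\right) \left(-2\right) \right)} = \left(-6\right) 2 \left(- 36 \left(\left(-11\right) \left(-2\right)\right)^{2}\right) = - 12 \left(- 36 \cdot 22^{2}\right) = - 12 \left(\left(-36\right) 484\right) = \left(-12\right) \left(-17424\right) = 209088$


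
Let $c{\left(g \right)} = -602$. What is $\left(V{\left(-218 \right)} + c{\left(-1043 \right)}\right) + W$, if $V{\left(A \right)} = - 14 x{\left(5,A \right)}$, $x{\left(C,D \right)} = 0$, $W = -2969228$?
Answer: $-2969830$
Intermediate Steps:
$V{\left(A \right)} = 0$ ($V{\left(A \right)} = \left(-14\right) 0 = 0$)
$\left(V{\left(-218 \right)} + c{\left(-1043 \right)}\right) + W = \left(0 - 602\right) - 2969228 = -602 - 2969228 = -2969830$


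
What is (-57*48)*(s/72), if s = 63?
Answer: -2394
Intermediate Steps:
(-57*48)*(s/72) = (-57*48)*(63/72) = -172368/72 = -2736*7/8 = -2394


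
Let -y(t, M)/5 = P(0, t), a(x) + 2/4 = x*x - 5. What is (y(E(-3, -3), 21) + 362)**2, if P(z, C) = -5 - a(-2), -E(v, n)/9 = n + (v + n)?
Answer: 576081/4 ≈ 1.4402e+5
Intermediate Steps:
E(v, n) = -18*n - 9*v (E(v, n) = -9*(n + (v + n)) = -9*(n + (n + v)) = -9*(v + 2*n) = -18*n - 9*v)
a(x) = -11/2 + x**2 (a(x) = -1/2 + (x*x - 5) = -1/2 + (x**2 - 5) = -1/2 + (-5 + x**2) = -11/2 + x**2)
P(z, C) = -7/2 (P(z, C) = -5 - (-11/2 + (-2)**2) = -5 - (-11/2 + 4) = -5 - 1*(-3/2) = -5 + 3/2 = -7/2)
y(t, M) = 35/2 (y(t, M) = -5*(-7/2) = 35/2)
(y(E(-3, -3), 21) + 362)**2 = (35/2 + 362)**2 = (759/2)**2 = 576081/4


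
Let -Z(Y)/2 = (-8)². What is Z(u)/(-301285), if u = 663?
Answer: 128/301285 ≈ 0.00042485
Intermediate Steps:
Z(Y) = -128 (Z(Y) = -2*(-8)² = -2*64 = -128)
Z(u)/(-301285) = -128/(-301285) = -128*(-1/301285) = 128/301285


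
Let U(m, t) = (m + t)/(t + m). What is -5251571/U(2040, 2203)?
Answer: -5251571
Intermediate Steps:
U(m, t) = 1 (U(m, t) = (m + t)/(m + t) = 1)
-5251571/U(2040, 2203) = -5251571/1 = -5251571*1 = -5251571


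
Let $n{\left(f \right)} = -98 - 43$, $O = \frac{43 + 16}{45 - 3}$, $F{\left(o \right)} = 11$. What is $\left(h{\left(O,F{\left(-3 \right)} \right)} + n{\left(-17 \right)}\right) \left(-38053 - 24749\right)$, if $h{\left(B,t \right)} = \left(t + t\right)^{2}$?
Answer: $-21541086$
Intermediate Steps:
$O = \frac{59}{42} \approx 1.4048$
$n{\left(f \right)} = -141$
$h{\left(B,t \right)} = 4 t^{2}$ ($h{\left(B,t \right)} = \left(2 t\right)^{2} = 4 t^{2}$)
$\left(h{\left(O,F{\left(-3 \right)} \right)} + n{\left(-17 \right)}\right) \left(-38053 - 24749\right) = \left(4 \cdot 11^{2} - 141\right) \left(-38053 - 24749\right) = \left(4 \cdot 121 - 141\right) \left(-62802\right) = \left(484 - 141\right) \left(-62802\right) = 343 \left(-62802\right) = -21541086$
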